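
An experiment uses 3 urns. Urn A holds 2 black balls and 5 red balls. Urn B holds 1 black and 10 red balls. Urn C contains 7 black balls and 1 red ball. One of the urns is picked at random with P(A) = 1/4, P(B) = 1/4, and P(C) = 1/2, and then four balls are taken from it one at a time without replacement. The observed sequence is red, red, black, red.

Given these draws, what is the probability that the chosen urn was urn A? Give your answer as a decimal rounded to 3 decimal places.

For each hypothesis, P(data | H) works out to: P(data | urn A) = (5/7)(4/6)(2/5)(3/4) = 1/7; P(data | urn B) = (10/11)(9/10)(1/9)(8/8) = 1/11; P(data | urn C) = (1/8)(0/7) = 0.
Weighting by the prior gives 1/4 · 1/7 = 1/28, 1/4 · 1/11 = 1/44, 1/2 · 0 = 0; these sum to 9/154.
So P(urn A | data) = (1/28) / (9/154) = 11/18.

0.611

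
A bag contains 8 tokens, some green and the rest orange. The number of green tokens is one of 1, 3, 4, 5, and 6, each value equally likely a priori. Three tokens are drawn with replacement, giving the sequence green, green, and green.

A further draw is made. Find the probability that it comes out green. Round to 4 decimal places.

0.6521

Under each hypothesis, the probability of the observed sequence is: P(data | r = 1) = (1/8)(1/8)(1/8) = 0.0019531; P(data | r = 3) = (3/8)(3/8)(3/8) = 0.052734; P(data | r = 4) = (4/8)(4/8)(4/8) = 0.125; P(data | r = 5) = (5/8)(5/8)(5/8) = 0.24414; P(data | r = 6) = (6/8)(6/8)(6/8) = 0.42188.
Weighting by the prior gives 1/5 · 0.0019531 = 0.00039063, 1/5 · 0.052734 = 0.010547, 1/5 · 0.125 = 0.025, 1/5 · 0.24414 = 0.048828, 1/5 · 0.42188 = 0.084375; with total 0.16914.
The posterior is then P(r = 1 | data) = 0.0023095, P(r = 3 | data) = 0.062356, P(r = 4 | data) = 0.14781, P(r = 5 | data) = 0.28868, P(r = 6 | data) = 0.49885.
The predictive probability is P(green next | data) = (1/8)(0.0023095) + (3/8)(0.062356) + (1/2)(0.14781) + (5/8)(0.28868) + (3/4)(0.49885) = 0.65214.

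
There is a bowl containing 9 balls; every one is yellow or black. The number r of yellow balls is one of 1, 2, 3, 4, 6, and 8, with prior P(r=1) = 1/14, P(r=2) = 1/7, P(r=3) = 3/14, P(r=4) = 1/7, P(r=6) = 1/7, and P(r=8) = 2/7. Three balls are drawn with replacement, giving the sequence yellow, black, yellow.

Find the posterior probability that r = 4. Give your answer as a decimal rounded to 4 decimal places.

0.1865

Compute the likelihood of the observed sequence for each case: P(data | r = 1) = (1/9)(8/9)(1/9) = 0.010974; P(data | r = 2) = (2/9)(7/9)(2/9) = 0.038409; P(data | r = 3) = (3/9)(6/9)(3/9) = 0.074074; P(data | r = 4) = (4/9)(5/9)(4/9) = 0.10974; P(data | r = 6) = (6/9)(3/9)(6/9) = 0.14815; P(data | r = 8) = (8/9)(1/9)(8/9) = 0.087791.
Multiplying each by its prior: 1/14 · 0.010974 = 0.00078385, 1/7 · 0.038409 = 0.005487, 3/14 · 0.074074 = 0.015873, 1/7 · 0.10974 = 0.015677, 1/7 · 0.14815 = 0.021164, 2/7 · 0.087791 = 0.025083; summing to 0.084068.
Hence P(r = 4 | data) = (0.015677) / (0.084068) = 0.18648.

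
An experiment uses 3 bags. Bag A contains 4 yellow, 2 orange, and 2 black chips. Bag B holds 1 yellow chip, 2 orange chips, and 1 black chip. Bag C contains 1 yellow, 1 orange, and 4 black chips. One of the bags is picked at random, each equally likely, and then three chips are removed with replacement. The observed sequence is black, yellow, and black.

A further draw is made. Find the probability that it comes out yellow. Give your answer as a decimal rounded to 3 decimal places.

The likelihood of the observed sequence under each hypothesis: P(data | bag A) = (2/8)(4/8)(2/8) = 0.03125; P(data | bag B) = (1/4)(1/4)(1/4) = 0.015625; P(data | bag C) = (4/6)(1/6)(4/6) = 0.074074.
The prior-weighted likelihoods are 1/3 · 0.03125 = 0.010417, 1/3 · 0.015625 = 0.0052083, 1/3 · 0.074074 = 0.024691; these sum to 0.040316.
Normalising, the posterior is P(bag A | data) = 0.25837, P(bag B | data) = 0.12919, P(bag C | data) = 0.61244.
Averaging over the posterior, P(yellow next | data) = (1/2)(0.25837) + (1/4)(0.12919) + (1/6)(0.61244) = 0.26356.

0.264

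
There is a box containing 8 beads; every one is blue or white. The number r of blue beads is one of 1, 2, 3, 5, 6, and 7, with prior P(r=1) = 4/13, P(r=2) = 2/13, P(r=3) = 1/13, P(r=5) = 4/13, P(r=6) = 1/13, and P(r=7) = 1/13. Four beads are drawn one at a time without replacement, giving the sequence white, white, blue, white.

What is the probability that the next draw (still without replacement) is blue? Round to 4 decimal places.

Compute the likelihood of the observed sequence for each case: P(data | r = 1) = (7/8)(6/7)(1/6)(5/5) = 1/8; P(data | r = 2) = (6/8)(5/7)(2/6)(4/5) = 1/7; P(data | r = 3) = (5/8)(4/7)(3/6)(3/5) = 3/28; P(data | r = 5) = (3/8)(2/7)(5/6)(1/5) = 1/56; P(data | r = 6) = (2/8)(1/7)(6/6)(0/5) = 0; P(data | r = 7) = (1/8)(0/7) = 0.
The prior-weighted likelihoods are 4/13 · 1/8 = 1/26, 2/13 · 1/7 = 2/91, 1/13 · 3/28 = 3/364, 4/13 · 1/56 = 1/182, 1/13 · 0 = 0, 1/13 · 0 = 0; these sum to 27/364.
Dividing through by the total gives posterior P(r = 1 | data) = 14/27, P(r = 2 | data) = 8/27, P(r = 3 | data) = 1/9, P(r = 5 | data) = 2/27, P(r = 6 | data) = 0, P(r = 7 | data) = 0.
So P(blue next | data) = Σ P(blue next | H) P(H | data) = (0)(14/27) + (1/4)(8/27) + (1/2)(1/9) + (1)(2/27) = 11/54.

0.2037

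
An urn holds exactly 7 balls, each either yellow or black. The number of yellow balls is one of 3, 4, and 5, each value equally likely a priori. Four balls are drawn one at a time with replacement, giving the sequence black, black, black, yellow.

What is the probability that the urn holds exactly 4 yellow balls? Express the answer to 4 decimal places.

For each hypothesis, P(data | H) works out to: P(data | r = 3) = (4/7)(4/7)(4/7)(3/7) = 0.079967; P(data | r = 4) = (3/7)(3/7)(3/7)(4/7) = 0.044981; P(data | r = 5) = (2/7)(2/7)(2/7)(5/7) = 0.01666.
Weighting by the prior gives 1/3 · 0.079967 = 0.026656, 1/3 · 0.044981 = 0.014994, 1/3 · 0.01666 = 0.0055532; these sum to 0.047203.
Therefore the posterior P(r = 4 | data) = (0.014994) / (0.047203) = 0.31765.

0.3176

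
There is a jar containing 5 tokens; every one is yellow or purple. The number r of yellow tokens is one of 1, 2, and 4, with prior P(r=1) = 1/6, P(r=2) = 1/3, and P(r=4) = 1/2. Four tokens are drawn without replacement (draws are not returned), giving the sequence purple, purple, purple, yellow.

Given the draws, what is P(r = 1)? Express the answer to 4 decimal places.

0.5000

For each hypothesis, P(data | H) works out to: P(data | r = 1) = (4/5)(3/4)(2/3)(1/2) = 1/5; P(data | r = 2) = (3/5)(2/4)(1/3)(2/2) = 1/10; P(data | r = 4) = (1/5)(0/4) = 0.
The prior-weighted likelihoods are 1/6 · 1/5 = 1/30, 1/3 · 1/10 = 1/30, 1/2 · 0 = 0; with total 1/15.
So P(r = 1 | data) = (1/30) / (1/15) = 1/2.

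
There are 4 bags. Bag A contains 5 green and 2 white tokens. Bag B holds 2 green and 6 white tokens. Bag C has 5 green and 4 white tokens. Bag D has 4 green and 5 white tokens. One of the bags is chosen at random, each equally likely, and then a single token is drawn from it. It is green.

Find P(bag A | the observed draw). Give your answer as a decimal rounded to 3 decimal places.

Under each hypothesis, the probability of this draw is: P(data | bag A) = (5/7) = 5/7; P(data | bag B) = (2/8) = 1/4; P(data | bag C) = (5/9) = 5/9; P(data | bag D) = (4/9) = 4/9.
Weighting by the prior gives 1/4 · 5/7 = 5/28, 1/4 · 1/4 = 1/16, 1/4 · 5/9 = 5/36, 1/4 · 4/9 = 1/9; with total 55/112.
By Bayes' rule, P(bag A | data) = (5/28) / (55/112) = 4/11.

0.364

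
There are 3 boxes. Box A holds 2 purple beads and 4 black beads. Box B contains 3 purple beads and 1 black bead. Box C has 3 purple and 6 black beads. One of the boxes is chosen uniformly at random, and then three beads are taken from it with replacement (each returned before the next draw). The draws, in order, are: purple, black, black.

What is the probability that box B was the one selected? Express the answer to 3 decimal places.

0.137

For each hypothesis, P(data | H) works out to: P(data | box A) = (2/6)(4/6)(4/6) = 0.14815; P(data | box B) = (3/4)(1/4)(1/4) = 0.046875; P(data | box C) = (3/9)(6/9)(6/9) = 0.14815.
Weighting by the prior gives 1/3 · 0.14815 = 0.049383, 1/3 · 0.046875 = 0.015625, 1/3 · 0.14815 = 0.049383; summing to 0.11439.
By Bayes' rule, P(box B | data) = (0.015625) / (0.11439) = 0.13659.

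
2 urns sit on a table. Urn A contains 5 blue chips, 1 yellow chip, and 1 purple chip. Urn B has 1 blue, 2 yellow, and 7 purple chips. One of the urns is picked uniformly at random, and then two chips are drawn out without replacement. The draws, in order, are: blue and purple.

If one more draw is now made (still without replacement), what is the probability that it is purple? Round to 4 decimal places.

0.2964

For each hypothesis, P(data | H) works out to: P(data | urn A) = (5/7)(1/6) = 5/42; P(data | urn B) = (1/10)(7/9) = 7/90.
Multiplying each by its prior: 1/2 · 5/42 = 5/84, 1/2 · 7/90 = 7/180; these sum to 31/315.
The posterior is then P(urn A | data) = 75/124, P(urn B | data) = 49/124.
Averaging over the posterior, P(purple next | data) = (0)(75/124) + (3/4)(49/124) = 147/496.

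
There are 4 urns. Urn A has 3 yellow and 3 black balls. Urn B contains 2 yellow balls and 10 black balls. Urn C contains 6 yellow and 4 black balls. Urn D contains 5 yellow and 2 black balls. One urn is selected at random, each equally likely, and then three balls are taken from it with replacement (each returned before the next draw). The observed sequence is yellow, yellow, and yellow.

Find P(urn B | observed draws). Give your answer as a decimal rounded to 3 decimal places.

For each hypothesis, P(data | H) works out to: P(data | urn A) = (3/6)(3/6)(3/6) = 0.125; P(data | urn B) = (2/12)(2/12)(2/12) = 0.0046296; P(data | urn C) = (6/10)(6/10)(6/10) = 0.216; P(data | urn D) = (5/7)(5/7)(5/7) = 0.36443.
Multiplying each by its prior: 1/4 · 0.125 = 0.03125, 1/4 · 0.0046296 = 0.0011574, 1/4 · 0.216 = 0.054, 1/4 · 0.36443 = 0.091108; summing to 0.17752.
Therefore the posterior P(urn B | data) = (0.0011574) / (0.17752) = 0.00652.

0.007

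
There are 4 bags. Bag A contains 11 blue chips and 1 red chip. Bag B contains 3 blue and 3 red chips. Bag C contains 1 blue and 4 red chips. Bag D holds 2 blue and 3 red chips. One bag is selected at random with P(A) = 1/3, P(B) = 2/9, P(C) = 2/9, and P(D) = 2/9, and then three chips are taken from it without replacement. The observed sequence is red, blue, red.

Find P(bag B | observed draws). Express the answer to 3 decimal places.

0.273

Compute the likelihood of the observed sequence for each case: P(data | bag A) = (1/12)(11/11)(0/10) = 0; P(data | bag B) = (3/6)(3/5)(2/4) = 3/20; P(data | bag C) = (4/5)(1/4)(3/3) = 1/5; P(data | bag D) = (3/5)(2/4)(2/3) = 1/5.
Weighting by the prior gives 1/3 · 0 = 0, 2/9 · 3/20 = 1/30, 2/9 · 1/5 = 2/45, 2/9 · 1/5 = 2/45; with total 11/90.
Hence P(bag B | data) = (1/30) / (11/90) = 3/11.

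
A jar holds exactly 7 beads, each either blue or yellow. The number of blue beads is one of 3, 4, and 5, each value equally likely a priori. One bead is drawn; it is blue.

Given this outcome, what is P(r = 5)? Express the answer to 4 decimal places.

0.4167

Under each hypothesis, the probability of this draw is: P(data | r = 3) = (3/7) = 3/7; P(data | r = 4) = (4/7) = 4/7; P(data | r = 5) = (5/7) = 5/7.
Multiplying each by its prior: 1/3 · 3/7 = 1/7, 1/3 · 4/7 = 4/21, 1/3 · 5/7 = 5/21; with total 4/7.
So P(r = 5 | data) = (5/21) / (4/7) = 5/12.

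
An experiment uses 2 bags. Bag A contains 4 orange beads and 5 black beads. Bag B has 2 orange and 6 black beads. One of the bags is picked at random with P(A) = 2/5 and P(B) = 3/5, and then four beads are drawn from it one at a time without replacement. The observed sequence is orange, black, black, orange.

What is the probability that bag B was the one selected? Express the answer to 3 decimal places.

Compute the likelihood of the observed sequence for each case: P(data | bag A) = (4/9)(5/8)(4/7)(3/6) = 0.079365; P(data | bag B) = (2/8)(6/7)(5/6)(1/5) = 0.035714.
Weighting by the prior gives 2/5 · 0.079365 = 0.031746, 3/5 · 0.035714 = 0.021429; these sum to 0.053175.
By Bayes' rule, P(bag B | data) = (0.021429) / (0.053175) = 0.40299.

0.403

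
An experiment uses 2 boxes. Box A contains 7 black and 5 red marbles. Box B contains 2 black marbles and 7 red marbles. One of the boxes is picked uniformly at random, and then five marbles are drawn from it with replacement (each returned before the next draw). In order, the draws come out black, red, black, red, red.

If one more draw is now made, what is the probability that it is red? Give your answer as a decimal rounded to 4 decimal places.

0.5920

The likelihood of the observed sequence under each hypothesis: P(data | box A) = (7/12)(5/12)(7/12)(5/12)(5/12) = 0.024615; P(data | box B) = (2/9)(7/9)(2/9)(7/9)(7/9) = 0.023235.
Weighting by the prior gives 1/2 · 0.024615 = 0.012308, 1/2 · 0.023235 = 0.011617; with total 0.023925.
Dividing through by the total gives posterior P(box A | data) = 0.51442, P(box B | data) = 0.48558.
So P(red next | data) = Σ P(red next | H) P(H | data) = (5/12)(0.51442) + (7/9)(0.48558) = 0.59201.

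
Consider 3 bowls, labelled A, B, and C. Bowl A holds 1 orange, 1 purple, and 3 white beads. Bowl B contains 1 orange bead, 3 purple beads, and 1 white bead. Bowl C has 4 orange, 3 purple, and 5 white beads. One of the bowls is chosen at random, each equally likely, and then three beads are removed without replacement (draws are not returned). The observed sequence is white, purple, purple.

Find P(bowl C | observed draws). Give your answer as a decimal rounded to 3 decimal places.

Compute the likelihood of the observed sequence for each case: P(data | bowl A) = (3/5)(1/4)(0/3) = 0; P(data | bowl B) = (1/5)(3/4)(2/3) = 1/10; P(data | bowl C) = (5/12)(3/11)(2/10) = 1/44.
Weighting by the prior gives 1/3 · 0 = 0, 1/3 · 1/10 = 1/30, 1/3 · 1/44 = 1/132; summing to 9/220.
Hence P(bowl C | data) = (1/132) / (9/220) = 5/27.

0.185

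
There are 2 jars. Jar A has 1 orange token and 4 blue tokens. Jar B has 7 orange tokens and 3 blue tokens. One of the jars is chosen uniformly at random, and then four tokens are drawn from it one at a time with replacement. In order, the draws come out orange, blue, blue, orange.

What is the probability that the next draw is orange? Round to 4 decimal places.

Compute the likelihood of the observed sequence for each case: P(data | jar A) = (1/5)(4/5)(4/5)(1/5) = 0.0256; P(data | jar B) = (7/10)(3/10)(3/10)(7/10) = 0.0441.
The prior-weighted likelihoods are 1/2 · 0.0256 = 0.0128, 1/2 · 0.0441 = 0.02205; with total 0.03485.
Normalising, the posterior is P(jar A | data) = 0.36729, P(jar B | data) = 0.63271.
The predictive probability is P(orange next | data) = (1/5)(0.36729) + (7/10)(0.63271) = 0.51636.

0.5164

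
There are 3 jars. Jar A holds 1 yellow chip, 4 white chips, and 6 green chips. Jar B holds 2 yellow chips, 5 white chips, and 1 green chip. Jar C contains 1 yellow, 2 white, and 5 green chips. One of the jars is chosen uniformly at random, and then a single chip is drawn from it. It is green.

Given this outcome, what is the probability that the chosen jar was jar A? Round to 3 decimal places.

Under each hypothesis, the probability of this draw is: P(data | jar A) = (6/11) = 6/11; P(data | jar B) = (1/8) = 1/8; P(data | jar C) = (5/8) = 5/8.
Weighting by the prior gives 1/3 · 6/11 = 2/11, 1/3 · 1/8 = 1/24, 1/3 · 5/8 = 5/24; with total 19/44.
By Bayes' rule, P(jar A | data) = (2/11) / (19/44) = 8/19.

0.421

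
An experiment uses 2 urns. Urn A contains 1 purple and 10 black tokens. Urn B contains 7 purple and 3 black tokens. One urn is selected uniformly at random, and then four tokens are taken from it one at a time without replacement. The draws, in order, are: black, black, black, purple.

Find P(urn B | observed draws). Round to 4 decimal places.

0.0840

Under each hypothesis, the probability of the observed sequence is: P(data | urn A) = (10/11)(9/10)(8/9)(1/8) = 0.090909; P(data | urn B) = (3/10)(2/9)(1/8)(7/7) = 0.0083333.
The prior-weighted likelihoods are 1/2 · 0.090909 = 0.045455, 1/2 · 0.0083333 = 0.0041667; these sum to 0.049621.
Therefore the posterior P(urn B | data) = (0.0041667) / (0.049621) = 0.083969.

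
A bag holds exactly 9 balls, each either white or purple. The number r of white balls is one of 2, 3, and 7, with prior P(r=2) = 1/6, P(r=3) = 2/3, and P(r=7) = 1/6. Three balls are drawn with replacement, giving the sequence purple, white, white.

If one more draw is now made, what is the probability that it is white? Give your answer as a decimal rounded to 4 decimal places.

0.4516

The likelihood of the observed sequence under each hypothesis: P(data | r = 2) = (7/9)(2/9)(2/9) = 0.038409; P(data | r = 3) = (6/9)(3/9)(3/9) = 0.074074; P(data | r = 7) = (2/9)(7/9)(7/9) = 0.13443.
Weighting by the prior gives 1/6 · 0.038409 = 0.0064015, 2/3 · 0.074074 = 0.049383, 1/6 · 0.13443 = 0.022405; summing to 0.078189.
The posterior is then P(r = 2 | data) = 0.081871, P(r = 3 | data) = 0.63158, P(r = 7 | data) = 0.28655.
The predictive probability is P(white next | data) = (2/9)(0.081871) + (1/3)(0.63158) + (7/9)(0.28655) = 0.45159.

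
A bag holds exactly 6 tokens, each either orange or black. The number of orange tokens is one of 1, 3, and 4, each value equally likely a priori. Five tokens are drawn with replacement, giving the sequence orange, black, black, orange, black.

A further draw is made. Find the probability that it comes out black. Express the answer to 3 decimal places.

0.541

The likelihood of the observed sequence under each hypothesis: P(data | r = 1) = (1/6)(5/6)(5/6)(1/6)(5/6) = 0.016075; P(data | r = 3) = (3/6)(3/6)(3/6)(3/6)(3/6) = 0.03125; P(data | r = 4) = (4/6)(2/6)(2/6)(4/6)(2/6) = 0.016461.
Weighting by the prior gives 1/3 · 0.016075 = 0.0053584, 1/3 · 0.03125 = 0.010417, 1/3 · 0.016461 = 0.005487; summing to 0.021262.
Dividing through by the total gives posterior P(r = 1 | data) = 0.25202, P(r = 3 | data) = 0.48992, P(r = 4 | data) = 0.25806.
So P(black next | data) = Σ P(black next | H) P(H | data) = (5/6)(0.25202) + (1/2)(0.48992) + (1/3)(0.25806) = 0.54099.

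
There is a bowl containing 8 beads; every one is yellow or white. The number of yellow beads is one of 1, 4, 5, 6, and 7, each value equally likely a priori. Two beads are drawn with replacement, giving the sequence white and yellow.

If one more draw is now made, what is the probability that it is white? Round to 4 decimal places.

For each hypothesis, P(data | H) works out to: P(data | r = 1) = (7/8)(1/8) = 7/64; P(data | r = 4) = (4/8)(4/8) = 1/4; P(data | r = 5) = (3/8)(5/8) = 15/64; P(data | r = 6) = (2/8)(6/8) = 3/16; P(data | r = 7) = (1/8)(7/8) = 7/64.
Weighting by the prior gives 1/5 · 7/64 = 7/320, 1/5 · 1/4 = 1/20, 1/5 · 15/64 = 3/64, 1/5 · 3/16 = 3/80, 1/5 · 7/64 = 7/320; summing to 57/320.
Dividing through by the total gives posterior P(r = 1 | data) = 7/57, P(r = 4 | data) = 16/57, P(r = 5 | data) = 5/19, P(r = 6 | data) = 4/19, P(r = 7 | data) = 7/57.
The predictive probability is P(white next | data) = (7/8)(7/57) + (1/2)(16/57) + (3/8)(5/19) + (1/4)(4/19) + (1/8)(7/57) = 63/152.

0.4145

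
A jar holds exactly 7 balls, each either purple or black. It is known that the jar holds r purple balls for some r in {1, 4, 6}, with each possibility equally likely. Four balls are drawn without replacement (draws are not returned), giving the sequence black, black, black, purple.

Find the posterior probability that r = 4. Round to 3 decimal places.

0.167

Compute the likelihood of the observed sequence for each case: P(data | r = 1) = (6/7)(5/6)(4/5)(1/4) = 1/7; P(data | r = 4) = (3/7)(2/6)(1/5)(4/4) = 1/35; P(data | r = 6) = (1/7)(0/6) = 0.
Multiplying each by its prior: 1/3 · 1/7 = 1/21, 1/3 · 1/35 = 1/105, 1/3 · 0 = 0; these sum to 2/35.
So P(r = 4 | data) = (1/105) / (2/35) = 1/6.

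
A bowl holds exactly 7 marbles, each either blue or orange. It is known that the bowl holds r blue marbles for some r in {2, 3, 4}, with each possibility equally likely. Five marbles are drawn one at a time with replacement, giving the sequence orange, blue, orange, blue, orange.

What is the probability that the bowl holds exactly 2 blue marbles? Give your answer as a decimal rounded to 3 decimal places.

The likelihood of the observed sequence under each hypothesis: P(data | r = 2) = (5/7)(2/7)(5/7)(2/7)(5/7) = 0.02975; P(data | r = 3) = (4/7)(3/7)(4/7)(3/7)(4/7) = 0.034271; P(data | r = 4) = (3/7)(4/7)(3/7)(4/7)(3/7) = 0.025704.
The prior-weighted likelihoods are 1/3 · 0.02975 = 0.0099165, 1/3 · 0.034271 = 0.011424, 1/3 · 0.025704 = 0.0085679; summing to 0.029908.
Hence P(r = 2 | data) = (0.0099165) / (0.029908) = 0.33156.

0.332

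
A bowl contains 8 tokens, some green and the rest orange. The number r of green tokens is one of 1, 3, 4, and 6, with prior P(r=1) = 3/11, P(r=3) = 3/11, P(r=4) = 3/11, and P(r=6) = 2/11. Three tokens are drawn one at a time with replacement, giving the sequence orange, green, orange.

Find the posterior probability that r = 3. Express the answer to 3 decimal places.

For each hypothesis, P(data | H) works out to: P(data | r = 1) = (7/8)(1/8)(7/8) = 0.095703; P(data | r = 3) = (5/8)(3/8)(5/8) = 0.14648; P(data | r = 4) = (4/8)(4/8)(4/8) = 0.125; P(data | r = 6) = (2/8)(6/8)(2/8) = 0.046875.
Multiplying each by its prior: 3/11 · 0.095703 = 0.026101, 3/11 · 0.14648 = 0.03995, 3/11 · 0.125 = 0.034091, 2/11 · 0.046875 = 0.0085227; with total 0.10866.
So P(r = 3 | data) = (0.03995) / (0.10866) = 0.36765.

0.368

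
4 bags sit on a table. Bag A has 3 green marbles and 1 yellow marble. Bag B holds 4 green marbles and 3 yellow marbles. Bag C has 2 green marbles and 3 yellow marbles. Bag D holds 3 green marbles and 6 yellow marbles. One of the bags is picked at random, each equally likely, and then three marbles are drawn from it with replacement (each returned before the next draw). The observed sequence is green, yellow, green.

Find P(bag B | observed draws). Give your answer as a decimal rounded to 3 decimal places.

Under each hypothesis, the probability of the observed sequence is: P(data | bag A) = (3/4)(1/4)(3/4) = 0.14062; P(data | bag B) = (4/7)(3/7)(4/7) = 0.13994; P(data | bag C) = (2/5)(3/5)(2/5) = 0.096; P(data | bag D) = (3/9)(6/9)(3/9) = 0.074074.
Weighting by the prior gives 1/4 · 0.14062 = 0.035156, 1/4 · 0.13994 = 0.034985, 1/4 · 0.096 = 0.024, 1/4 · 0.074074 = 0.018519; summing to 0.11266.
So P(bag B | data) = (0.034985) / (0.11266) = 0.31054.

0.311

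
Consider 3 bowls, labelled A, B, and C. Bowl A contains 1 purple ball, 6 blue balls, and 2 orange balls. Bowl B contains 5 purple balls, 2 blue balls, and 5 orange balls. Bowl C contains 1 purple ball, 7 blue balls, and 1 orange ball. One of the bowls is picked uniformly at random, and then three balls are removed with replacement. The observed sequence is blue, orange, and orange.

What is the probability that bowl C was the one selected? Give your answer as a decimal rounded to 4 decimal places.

0.1344

Compute the likelihood of the observed sequence for each case: P(data | bowl A) = (6/9)(2/9)(2/9) = 0.032922; P(data | bowl B) = (2/12)(5/12)(5/12) = 0.028935; P(data | bowl C) = (7/9)(1/9)(1/9) = 0.0096022.
Multiplying each by its prior: 1/3 · 0.032922 = 0.010974, 1/3 · 0.028935 = 0.0096451, 1/3 · 0.0096022 = 0.0032007; these sum to 0.02382.
So P(bowl C | data) = (0.0032007) / (0.02382) = 0.13437.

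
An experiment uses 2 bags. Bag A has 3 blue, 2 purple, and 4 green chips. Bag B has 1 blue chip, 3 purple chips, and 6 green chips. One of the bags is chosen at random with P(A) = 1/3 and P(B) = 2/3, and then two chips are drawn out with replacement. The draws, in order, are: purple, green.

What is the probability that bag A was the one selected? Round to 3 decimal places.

0.215

Compute the likelihood of the observed sequence for each case: P(data | bag A) = (2/9)(4/9) = 0.098765; P(data | bag B) = (3/10)(6/10) = 0.18.
Multiplying each by its prior: 1/3 · 0.098765 = 0.032922, 2/3 · 0.18 = 0.12; with total 0.15292.
By Bayes' rule, P(bag A | data) = (0.032922) / (0.15292) = 0.21529.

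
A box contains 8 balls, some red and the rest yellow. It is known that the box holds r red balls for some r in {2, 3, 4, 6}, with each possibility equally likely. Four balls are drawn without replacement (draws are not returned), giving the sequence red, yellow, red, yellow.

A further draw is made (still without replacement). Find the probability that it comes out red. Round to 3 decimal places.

0.422

For each hypothesis, P(data | H) works out to: P(data | r = 2) = (2/8)(6/7)(1/6)(5/5) = 1/28; P(data | r = 3) = (3/8)(5/7)(2/6)(4/5) = 1/14; P(data | r = 4) = (4/8)(4/7)(3/6)(3/5) = 3/35; P(data | r = 6) = (6/8)(2/7)(5/6)(1/5) = 1/28.
Weighting by the prior gives 1/4 · 1/28 = 1/112, 1/4 · 1/14 = 1/56, 1/4 · 3/35 = 3/140, 1/4 · 1/28 = 1/112; summing to 2/35.
The posterior is then P(r = 2 | data) = 5/32, P(r = 3 | data) = 5/16, P(r = 4 | data) = 3/8, P(r = 6 | data) = 5/32.
Averaging over the posterior, P(red next | data) = (0)(5/32) + (1/4)(5/16) + (1/2)(3/8) + (1)(5/32) = 27/64.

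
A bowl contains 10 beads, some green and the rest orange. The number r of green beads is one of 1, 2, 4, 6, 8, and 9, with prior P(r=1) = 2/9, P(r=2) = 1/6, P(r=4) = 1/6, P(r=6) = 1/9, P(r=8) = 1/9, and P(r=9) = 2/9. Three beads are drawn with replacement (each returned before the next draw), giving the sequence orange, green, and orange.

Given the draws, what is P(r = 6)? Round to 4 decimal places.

0.1341

Under each hypothesis, the probability of the observed sequence is: P(data | r = 1) = (9/10)(1/10)(9/10) = 0.081; P(data | r = 2) = (8/10)(2/10)(8/10) = 0.128; P(data | r = 4) = (6/10)(4/10)(6/10) = 0.144; P(data | r = 6) = (4/10)(6/10)(4/10) = 0.096; P(data | r = 8) = (2/10)(8/10)(2/10) = 0.032; P(data | r = 9) = (1/10)(9/10)(1/10) = 0.009.
Weighting by the prior gives 2/9 · 0.081 = 0.018, 1/6 · 0.128 = 0.021333, 1/6 · 0.144 = 0.024, 1/9 · 0.096 = 0.010667, 1/9 · 0.032 = 0.0035556, 2/9 · 0.009 = 0.002; these sum to 0.079556.
By Bayes' rule, P(r = 6 | data) = (0.010667) / (0.079556) = 0.13408.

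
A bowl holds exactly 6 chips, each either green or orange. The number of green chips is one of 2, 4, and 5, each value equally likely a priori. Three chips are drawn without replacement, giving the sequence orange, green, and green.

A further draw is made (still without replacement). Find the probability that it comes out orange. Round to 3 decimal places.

0.308

Under each hypothesis, the probability of the observed sequence is: P(data | r = 2) = (4/6)(2/5)(1/4) = 1/15; P(data | r = 4) = (2/6)(4/5)(3/4) = 1/5; P(data | r = 5) = (1/6)(5/5)(4/4) = 1/6.
Weighting by the prior gives 1/3 · 1/15 = 1/45, 1/3 · 1/5 = 1/15, 1/3 · 1/6 = 1/18; these sum to 13/90.
The posterior is then P(r = 2 | data) = 2/13, P(r = 4 | data) = 6/13, P(r = 5 | data) = 5/13.
So P(orange next | data) = Σ P(orange next | H) P(H | data) = (1)(2/13) + (1/3)(6/13) + (0)(5/13) = 4/13.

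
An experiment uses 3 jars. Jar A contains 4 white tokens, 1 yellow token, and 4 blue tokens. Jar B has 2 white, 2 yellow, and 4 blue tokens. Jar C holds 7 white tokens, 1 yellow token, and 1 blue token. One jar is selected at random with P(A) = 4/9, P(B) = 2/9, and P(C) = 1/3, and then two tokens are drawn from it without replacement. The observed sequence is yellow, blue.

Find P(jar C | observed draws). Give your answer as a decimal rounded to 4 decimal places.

0.0758

For each hypothesis, P(data | H) works out to: P(data | jar A) = (1/9)(4/8) = 0.055556; P(data | jar B) = (2/8)(4/7) = 0.14286; P(data | jar C) = (1/9)(1/8) = 0.013889.
Weighting by the prior gives 4/9 · 0.055556 = 0.024691, 2/9 · 0.14286 = 0.031746, 1/3 · 0.013889 = 0.0046296; these sum to 0.061067.
Hence P(jar C | data) = (0.0046296) / (0.061067) = 0.075812.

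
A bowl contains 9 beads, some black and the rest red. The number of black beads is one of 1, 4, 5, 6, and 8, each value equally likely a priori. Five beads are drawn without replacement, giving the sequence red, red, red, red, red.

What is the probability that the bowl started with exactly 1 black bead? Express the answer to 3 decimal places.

0.982

Compute the likelihood of the observed sequence for each case: P(data | r = 1) = (8/9)(7/8)(6/7)(5/6)(4/5) = 4/9; P(data | r = 4) = (5/9)(4/8)(3/7)(2/6)(1/5) = 1/126; P(data | r = 5) = (4/9)(3/8)(2/7)(1/6)(0/5) = 0; P(data | r = 6) = (3/9)(2/8)(1/7)(0/6) = 0; P(data | r = 8) = (1/9)(0/8) = 0.
The prior-weighted likelihoods are 1/5 · 4/9 = 4/45, 1/5 · 1/126 = 1/630, 1/5 · 0 = 0, 1/5 · 0 = 0, 1/5 · 0 = 0; summing to 19/210.
So P(r = 1 | data) = (4/45) / (19/210) = 56/57.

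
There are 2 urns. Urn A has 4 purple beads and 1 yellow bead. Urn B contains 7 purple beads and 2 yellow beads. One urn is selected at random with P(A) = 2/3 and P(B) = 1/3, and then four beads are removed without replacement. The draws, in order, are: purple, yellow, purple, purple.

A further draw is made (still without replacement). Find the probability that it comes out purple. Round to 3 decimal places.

0.948

Under each hypothesis, the probability of the observed sequence is: P(data | urn A) = (4/5)(1/4)(3/3)(2/2) = 1/5; P(data | urn B) = (7/9)(2/8)(6/7)(5/6) = 5/36.
Weighting by the prior gives 2/3 · 1/5 = 2/15, 1/3 · 5/36 = 5/108; these sum to 97/540.
The posterior is then P(urn A | data) = 72/97, P(urn B | data) = 25/97.
So P(purple next | data) = Σ P(purple next | H) P(H | data) = (1)(72/97) + (4/5)(25/97) = 92/97.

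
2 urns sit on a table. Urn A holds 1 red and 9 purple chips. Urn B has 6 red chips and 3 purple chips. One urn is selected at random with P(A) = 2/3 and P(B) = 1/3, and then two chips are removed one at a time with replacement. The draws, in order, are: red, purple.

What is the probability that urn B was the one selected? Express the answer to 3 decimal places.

0.552

Under each hypothesis, the probability of the observed sequence is: P(data | urn A) = (1/10)(9/10) = 0.09; P(data | urn B) = (6/9)(3/9) = 0.22222.
Weighting by the prior gives 2/3 · 0.09 = 0.06, 1/3 · 0.22222 = 0.074074; summing to 0.13407.
Therefore the posterior P(urn B | data) = (0.074074) / (0.13407) = 0.55249.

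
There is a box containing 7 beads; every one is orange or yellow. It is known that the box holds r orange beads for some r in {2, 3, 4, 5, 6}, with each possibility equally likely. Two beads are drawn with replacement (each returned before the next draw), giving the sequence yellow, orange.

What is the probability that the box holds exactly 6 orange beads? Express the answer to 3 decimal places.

Under each hypothesis, the probability of the observed sequence is: P(data | r = 2) = (5/7)(2/7) = 10/49; P(data | r = 3) = (4/7)(3/7) = 12/49; P(data | r = 4) = (3/7)(4/7) = 12/49; P(data | r = 5) = (2/7)(5/7) = 10/49; P(data | r = 6) = (1/7)(6/7) = 6/49.
Weighting by the prior gives 1/5 · 10/49 = 2/49, 1/5 · 12/49 = 12/245, 1/5 · 12/49 = 12/245, 1/5 · 10/49 = 2/49, 1/5 · 6/49 = 6/245; with total 10/49.
Hence P(r = 6 | data) = (6/245) / (10/49) = 3/25.

0.120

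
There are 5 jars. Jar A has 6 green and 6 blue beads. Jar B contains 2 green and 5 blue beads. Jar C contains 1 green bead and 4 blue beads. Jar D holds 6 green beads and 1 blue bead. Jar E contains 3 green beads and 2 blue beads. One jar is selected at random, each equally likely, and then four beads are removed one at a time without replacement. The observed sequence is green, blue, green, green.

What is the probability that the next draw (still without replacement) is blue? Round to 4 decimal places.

0.4544

The likelihood of the observed sequence under each hypothesis: P(data | jar A) = (6/12)(6/11)(5/10)(4/9) = 0.060606; P(data | jar B) = (2/7)(5/6)(1/5)(0/4) = 0; P(data | jar C) = (1/5)(4/4)(0/3) = 0; P(data | jar D) = (6/7)(1/6)(5/5)(4/4) = 0.14286; P(data | jar E) = (3/5)(2/4)(2/3)(1/2) = 0.1.
Multiplying each by its prior: 1/5 · 0.060606 = 0.012121, 1/5 · 0 = 0, 1/5 · 0 = 0, 1/5 · 0.14286 = 0.028571, 1/5 · 0.1 = 0.02; summing to 0.060693.
Normalising, the posterior is P(jar A | data) = 0.19971, P(jar B | data) = 0, P(jar C | data) = 0, P(jar D | data) = 0.47076, P(jar E | data) = 0.32953.
So P(blue next | data) = Σ P(blue next | H) P(H | data) = (5/8)(0.19971) + (0)(0.47076) + (1)(0.32953) = 0.45435.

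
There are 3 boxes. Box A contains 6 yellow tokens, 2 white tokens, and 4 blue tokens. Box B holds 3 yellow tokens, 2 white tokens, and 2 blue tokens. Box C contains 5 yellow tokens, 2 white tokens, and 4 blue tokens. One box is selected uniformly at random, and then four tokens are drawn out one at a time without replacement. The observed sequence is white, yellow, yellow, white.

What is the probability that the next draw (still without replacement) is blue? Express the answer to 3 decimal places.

0.612

For each hypothesis, P(data | H) works out to: P(data | box A) = (2/12)(6/11)(5/10)(1/9) = 0.0050505; P(data | box B) = (2/7)(3/6)(2/5)(1/4) = 0.014286; P(data | box C) = (2/11)(5/10)(4/9)(1/8) = 0.0050505.
Multiplying each by its prior: 1/3 · 0.0050505 = 0.0016835, 1/3 · 0.014286 = 0.0047619, 1/3 · 0.0050505 = 0.0016835; with total 0.0081289.
Normalising, the posterior is P(box A | data) = 0.2071, P(box B | data) = 0.5858, P(box C | data) = 0.2071.
Averaging over the posterior, P(blue next | data) = (1/2)(0.2071) + (2/3)(0.5858) + (4/7)(0.2071) = 0.61243.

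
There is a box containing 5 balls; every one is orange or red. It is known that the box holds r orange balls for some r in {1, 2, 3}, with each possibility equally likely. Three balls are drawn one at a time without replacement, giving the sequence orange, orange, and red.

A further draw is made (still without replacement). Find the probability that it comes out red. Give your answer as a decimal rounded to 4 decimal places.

0.6667

For each hypothesis, P(data | H) works out to: P(data | r = 1) = (1/5)(0/4) = 0; P(data | r = 2) = (2/5)(1/4)(3/3) = 1/10; P(data | r = 3) = (3/5)(2/4)(2/3) = 1/5.
The prior-weighted likelihoods are 1/3 · 0 = 0, 1/3 · 1/10 = 1/30, 1/3 · 1/5 = 1/15; summing to 1/10.
Normalising, the posterior is P(r = 1 | data) = 0, P(r = 2 | data) = 1/3, P(r = 3 | data) = 2/3.
Averaging over the posterior, P(red next | data) = (1)(1/3) + (1/2)(2/3) = 2/3.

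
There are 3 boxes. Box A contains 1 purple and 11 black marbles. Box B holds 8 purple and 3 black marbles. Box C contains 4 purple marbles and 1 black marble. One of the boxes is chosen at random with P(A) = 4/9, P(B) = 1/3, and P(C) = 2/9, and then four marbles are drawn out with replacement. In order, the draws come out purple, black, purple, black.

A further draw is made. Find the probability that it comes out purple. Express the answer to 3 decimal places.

Compute the likelihood of the observed sequence for each case: P(data | box A) = (1/12)(11/12)(1/12)(11/12) = 0.0058353; P(data | box B) = (8/11)(3/11)(8/11)(3/11) = 0.039342; P(data | box C) = (4/5)(1/5)(4/5)(1/5) = 0.0256.
Weighting by the prior gives 4/9 · 0.0058353 = 0.0025934, 1/3 · 0.039342 = 0.013114, 2/9 · 0.0256 = 0.0056889; these sum to 0.021396.
The posterior is then P(box A | data) = 0.12121, P(box B | data) = 0.61291, P(box C | data) = 0.26588.
The predictive probability is P(purple next | data) = (1/12)(0.12121) + (8/11)(0.61291) + (4/5)(0.26588) = 0.66856.

0.669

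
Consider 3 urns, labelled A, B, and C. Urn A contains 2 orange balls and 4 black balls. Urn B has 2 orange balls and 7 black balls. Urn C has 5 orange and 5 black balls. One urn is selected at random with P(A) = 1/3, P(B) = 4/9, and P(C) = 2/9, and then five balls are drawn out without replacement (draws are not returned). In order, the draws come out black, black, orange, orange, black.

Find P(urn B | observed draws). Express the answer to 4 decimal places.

Compute the likelihood of the observed sequence for each case: P(data | urn A) = (4/6)(3/5)(2/4)(1/3)(2/2) = 1/15; P(data | urn B) = (7/9)(6/8)(2/7)(1/6)(5/5) = 1/36; P(data | urn C) = (5/10)(4/9)(5/8)(4/7)(3/6) = 5/126.
Weighting by the prior gives 1/3 · 1/15 = 1/45, 4/9 · 1/36 = 1/81, 2/9 · 5/126 = 5/567; summing to 41/945.
So P(urn B | data) = (1/81) / (41/945) = 35/123.

0.2846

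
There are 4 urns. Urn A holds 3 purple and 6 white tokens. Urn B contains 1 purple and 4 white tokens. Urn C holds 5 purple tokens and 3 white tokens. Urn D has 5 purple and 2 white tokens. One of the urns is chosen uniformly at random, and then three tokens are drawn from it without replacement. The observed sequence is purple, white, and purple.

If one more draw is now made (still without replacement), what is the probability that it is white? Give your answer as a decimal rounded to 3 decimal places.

0.405

Under each hypothesis, the probability of the observed sequence is: P(data | urn A) = (3/9)(6/8)(2/7) = 1/14; P(data | urn B) = (1/5)(4/4)(0/3) = 0; P(data | urn C) = (5/8)(3/7)(4/6) = 5/28; P(data | urn D) = (5/7)(2/6)(4/5) = 4/21.
Weighting by the prior gives 1/4 · 1/14 = 1/56, 1/4 · 0 = 0, 1/4 · 5/28 = 5/112, 1/4 · 4/21 = 1/21; these sum to 37/336.
Normalising, the posterior is P(urn A | data) = 6/37, P(urn B | data) = 0, P(urn C | data) = 15/37, P(urn D | data) = 16/37.
Averaging over the posterior, P(white next | data) = (5/6)(6/37) + (2/5)(15/37) + (1/4)(16/37) = 15/37.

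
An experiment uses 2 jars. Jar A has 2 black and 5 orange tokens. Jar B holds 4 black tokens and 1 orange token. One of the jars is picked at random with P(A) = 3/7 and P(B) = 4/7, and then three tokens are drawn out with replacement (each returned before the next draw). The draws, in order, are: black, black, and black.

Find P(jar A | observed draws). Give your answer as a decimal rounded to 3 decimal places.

0.033

Compute the likelihood of the observed sequence for each case: P(data | jar A) = (2/7)(2/7)(2/7) = 0.023324; P(data | jar B) = (4/5)(4/5)(4/5) = 0.512.
Weighting by the prior gives 3/7 · 0.023324 = 0.0099958, 4/7 · 0.512 = 0.29257; these sum to 0.30257.
Therefore the posterior P(jar A | data) = (0.0099958) / (0.30257) = 0.033037.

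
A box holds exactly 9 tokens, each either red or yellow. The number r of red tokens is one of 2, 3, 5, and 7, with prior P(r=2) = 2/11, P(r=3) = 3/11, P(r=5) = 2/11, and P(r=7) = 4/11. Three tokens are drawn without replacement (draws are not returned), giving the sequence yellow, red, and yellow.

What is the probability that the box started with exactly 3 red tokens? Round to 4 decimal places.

The likelihood of the observed sequence under each hypothesis: P(data | r = 2) = (7/9)(2/8)(6/7) = 0.16667; P(data | r = 3) = (6/9)(3/8)(5/7) = 0.17857; P(data | r = 5) = (4/9)(5/8)(3/7) = 0.11905; P(data | r = 7) = (2/9)(7/8)(1/7) = 0.027778.
The prior-weighted likelihoods are 2/11 · 0.16667 = 0.030303, 3/11 · 0.17857 = 0.048701, 2/11 · 0.11905 = 0.021645, 4/11 · 0.027778 = 0.010101; these sum to 0.11075.
Therefore the posterior P(r = 3 | data) = (0.048701) / (0.11075) = 0.43974.

0.4397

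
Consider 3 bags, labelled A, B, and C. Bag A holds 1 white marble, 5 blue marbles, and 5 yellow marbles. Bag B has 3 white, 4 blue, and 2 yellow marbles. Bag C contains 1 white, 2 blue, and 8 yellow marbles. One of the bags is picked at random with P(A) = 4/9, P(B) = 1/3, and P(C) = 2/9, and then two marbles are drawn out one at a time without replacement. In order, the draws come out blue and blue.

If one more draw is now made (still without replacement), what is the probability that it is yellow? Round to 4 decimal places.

0.4584

Under each hypothesis, the probability of the observed sequence is: P(data | bag A) = (5/11)(4/10) = 2/11; P(data | bag B) = (4/9)(3/8) = 1/6; P(data | bag C) = (2/11)(1/10) = 1/55.
Multiplying each by its prior: 4/9 · 2/11 = 8/99, 1/3 · 1/6 = 1/18, 2/9 · 1/55 = 2/495; with total 139/990.
Dividing through by the total gives posterior P(bag A | data) = 80/139, P(bag B | data) = 55/139, P(bag C | data) = 4/139.
So P(yellow next | data) = Σ P(yellow next | H) P(H | data) = (5/9)(80/139) + (2/7)(55/139) + (8/9)(4/139) = 446/973.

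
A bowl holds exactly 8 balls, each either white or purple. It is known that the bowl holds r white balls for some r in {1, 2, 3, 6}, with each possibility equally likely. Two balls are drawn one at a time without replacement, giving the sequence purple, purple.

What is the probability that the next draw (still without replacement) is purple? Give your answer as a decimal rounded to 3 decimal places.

Compute the likelihood of the observed sequence for each case: P(data | r = 1) = (7/8)(6/7) = 3/4; P(data | r = 2) = (6/8)(5/7) = 15/28; P(data | r = 3) = (5/8)(4/7) = 5/14; P(data | r = 6) = (2/8)(1/7) = 1/28.
The prior-weighted likelihoods are 1/4 · 3/4 = 3/16, 1/4 · 15/28 = 15/112, 1/4 · 5/14 = 5/56, 1/4 · 1/28 = 1/112; these sum to 47/112.
Normalising, the posterior is P(r = 1 | data) = 21/47, P(r = 2 | data) = 15/47, P(r = 3 | data) = 10/47, P(r = 6 | data) = 1/47.
The predictive probability is P(purple next | data) = (5/6)(21/47) + (2/3)(15/47) + (1/2)(10/47) + (0)(1/47) = 65/94.

0.691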